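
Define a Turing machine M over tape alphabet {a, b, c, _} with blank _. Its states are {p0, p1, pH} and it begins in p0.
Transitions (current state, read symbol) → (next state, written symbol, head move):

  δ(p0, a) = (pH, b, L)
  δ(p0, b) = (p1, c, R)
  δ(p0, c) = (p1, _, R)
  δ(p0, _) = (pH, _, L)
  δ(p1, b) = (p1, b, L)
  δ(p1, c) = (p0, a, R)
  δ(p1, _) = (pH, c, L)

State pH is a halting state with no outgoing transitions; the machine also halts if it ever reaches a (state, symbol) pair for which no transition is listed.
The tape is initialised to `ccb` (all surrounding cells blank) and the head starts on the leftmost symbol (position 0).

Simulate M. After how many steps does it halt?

4

p0 | [c]cb_   read c → write _, move R, go to p1
p1 | _[c]b_   read c → write a, move R, go to p0
p0 | _a[b]_   read b → write c, move R, go to p1
p1 | _ac[_]   read _ → write c, move L, go to pH
pH | _a[c]c
M halts after 4 transitions.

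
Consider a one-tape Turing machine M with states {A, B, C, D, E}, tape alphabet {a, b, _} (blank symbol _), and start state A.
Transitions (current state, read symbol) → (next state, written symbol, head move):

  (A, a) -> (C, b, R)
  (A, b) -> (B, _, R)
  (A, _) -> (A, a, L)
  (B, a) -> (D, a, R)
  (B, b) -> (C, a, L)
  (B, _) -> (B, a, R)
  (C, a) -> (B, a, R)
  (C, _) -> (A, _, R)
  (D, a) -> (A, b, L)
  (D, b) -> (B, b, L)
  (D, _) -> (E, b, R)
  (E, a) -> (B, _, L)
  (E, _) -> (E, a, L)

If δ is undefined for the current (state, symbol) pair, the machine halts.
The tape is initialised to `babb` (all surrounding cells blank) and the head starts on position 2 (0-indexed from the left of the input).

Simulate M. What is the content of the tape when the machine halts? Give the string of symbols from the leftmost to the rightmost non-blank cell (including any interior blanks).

ba__bb

A | ba[b]b__   read b → write _, move R, go to B
B | ba_[b]__   read b → write a, move L, go to C
C | ba[_]a__   read _ → write _, move R, go to A
A | ba_[a]__   read a → write b, move R, go to C
C | ba_b[_]_   read _ → write _, move R, go to A
A | ba_b_[_]   read _ → write a, move L, go to A
A | ba_b[_]a   read _ → write a, move L, go to A
A | ba_[b]aa   read b → write _, move R, go to B
B | ba__[a]a   read a → write a, move R, go to D
D | ba__a[a]   read a → write b, move L, go to A
A | ba__[a]b   read a → write b, move R, go to C
C | ba__b[b]
The non-blank tape span at halt is ba__bb.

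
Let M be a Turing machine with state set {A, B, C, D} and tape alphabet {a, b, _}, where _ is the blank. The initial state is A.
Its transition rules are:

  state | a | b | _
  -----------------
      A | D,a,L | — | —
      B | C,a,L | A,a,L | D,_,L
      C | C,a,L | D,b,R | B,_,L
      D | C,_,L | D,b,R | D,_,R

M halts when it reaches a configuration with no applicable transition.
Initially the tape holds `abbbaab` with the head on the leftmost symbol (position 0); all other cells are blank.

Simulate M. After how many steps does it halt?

18

A | ___[a]bbbaab   read a → write a, move L, go to D
D | __[_]abbbaab   read _ → write _, move R, go to D
D | ___[a]bbbaab   read a → write _, move L, go to C
C | __[_]_bbbaab   read _ → write _, move L, go to B
B | _[_]__bbbaab   read _ → write _, move L, go to D
D | [_]___bbbaab   read _ → write _, move R, go to D
D | _[_]__bbbaab   read _ → write _, move R, go to D
D | __[_]_bbbaab   read _ → write _, move R, go to D
D | ___[_]bbbaab   read _ → write _, move R, go to D
D | ____[b]bbaab   read b → write b, move R, go to D
D | ____b[b]baab   read b → write b, move R, go to D
D | ____bb[b]aab   read b → write b, move R, go to D
D | ____bbb[a]ab   read a → write _, move L, go to C
C | ____bb[b]_ab   read b → write b, move R, go to D
D | ____bbb[_]ab   read _ → write _, move R, go to D
D | ____bbb_[a]b   read a → write _, move L, go to C
C | ____bbb[_]_b   read _ → write _, move L, go to B
B | ____bb[b]__b   read b → write a, move L, go to A
A | ____b[b]a__b
M halts after 18 transitions.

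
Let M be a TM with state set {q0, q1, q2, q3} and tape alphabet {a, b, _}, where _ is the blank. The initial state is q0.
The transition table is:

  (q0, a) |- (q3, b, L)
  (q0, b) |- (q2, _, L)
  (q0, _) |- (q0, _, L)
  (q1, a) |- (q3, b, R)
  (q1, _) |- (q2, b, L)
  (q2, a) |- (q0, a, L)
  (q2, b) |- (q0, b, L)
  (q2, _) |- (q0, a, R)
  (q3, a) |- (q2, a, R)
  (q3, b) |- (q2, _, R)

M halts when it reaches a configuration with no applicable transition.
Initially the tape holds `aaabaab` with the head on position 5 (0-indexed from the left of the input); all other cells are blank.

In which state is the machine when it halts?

q0 | _aaaba[a]b   read a → write b, move L, go to q3
q3 | _aaab[a]bb   read a → write a, move R, go to q2
q2 | _aaaba[b]b   read b → write b, move L, go to q0
q0 | _aaab[a]bb   read a → write b, move L, go to q3
q3 | _aaa[b]bbb   read b → write _, move R, go to q2
q2 | _aaa_[b]bb   read b → write b, move L, go to q0
q0 | _aaa[_]bbb   read _ → write _, move L, go to q0
q0 | _aa[a]_bbb   read a → write b, move L, go to q3
q3 | _a[a]b_bbb   read a → write a, move R, go to q2
q2 | _aa[b]_bbb   read b → write b, move L, go to q0
q0 | _a[a]b_bbb   read a → write b, move L, go to q3
q3 | _[a]bb_bbb   read a → write a, move R, go to q2
q2 | _a[b]b_bbb   read b → write b, move L, go to q0
q0 | _[a]bb_bbb   read a → write b, move L, go to q3
q3 | [_]bbb_bbb
No transition is defined for (q3, _); M halts in state q3.

q3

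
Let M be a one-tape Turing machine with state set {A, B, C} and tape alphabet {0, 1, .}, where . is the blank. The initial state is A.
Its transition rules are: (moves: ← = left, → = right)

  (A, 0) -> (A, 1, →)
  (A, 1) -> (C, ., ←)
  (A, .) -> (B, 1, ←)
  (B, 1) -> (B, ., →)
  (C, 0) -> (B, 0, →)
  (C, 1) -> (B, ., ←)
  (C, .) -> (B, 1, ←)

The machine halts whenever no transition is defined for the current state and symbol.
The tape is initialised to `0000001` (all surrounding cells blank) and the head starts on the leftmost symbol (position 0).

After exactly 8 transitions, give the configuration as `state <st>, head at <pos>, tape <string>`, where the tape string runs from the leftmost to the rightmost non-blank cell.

state=A head=0 tape=[0]000001   (A,0)→(A,1,→)
state=A head=1 tape=1[0]00001   (A,0)→(A,1,→)
state=A head=2 tape=11[0]0001   (A,0)→(A,1,→)
state=A head=3 tape=111[0]001   (A,0)→(A,1,→)
state=A head=4 tape=1111[0]01   (A,0)→(A,1,→)
state=A head=5 tape=11111[0]1   (A,0)→(A,1,→)
state=A head=6 tape=111111[1]   (A,1)→(C,.,←)
state=C head=5 tape=11111[1].   (C,1)→(B,.,←)
state=B head=4 tape=1111[1]..
After 8 steps: state B, head at 4, tape 11111.

state B, head at 4, tape 11111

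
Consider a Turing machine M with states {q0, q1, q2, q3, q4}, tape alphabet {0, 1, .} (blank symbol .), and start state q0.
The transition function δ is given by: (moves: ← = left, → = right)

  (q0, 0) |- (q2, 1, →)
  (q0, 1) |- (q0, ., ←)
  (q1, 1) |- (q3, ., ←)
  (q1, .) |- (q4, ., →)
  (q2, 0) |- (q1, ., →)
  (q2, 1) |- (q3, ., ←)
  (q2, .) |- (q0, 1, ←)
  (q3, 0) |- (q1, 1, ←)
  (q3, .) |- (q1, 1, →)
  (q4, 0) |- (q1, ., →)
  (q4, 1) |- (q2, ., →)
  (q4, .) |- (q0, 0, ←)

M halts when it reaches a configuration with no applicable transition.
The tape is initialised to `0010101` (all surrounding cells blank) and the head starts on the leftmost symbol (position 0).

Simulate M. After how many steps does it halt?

14

q0 | [0]010101.   read 0 → write 1, move →, go to q2
q2 | 1[0]10101.   read 0 → write ., move →, go to q1
q1 | 1.[1]0101.   read 1 → write ., move ←, go to q3
q3 | 1[.].0101.   read . → write 1, move →, go to q1
q1 | 11[.]0101.   read . → write ., move →, go to q4
q4 | 11.[0]101.   read 0 → write ., move →, go to q1
q1 | 11..[1]01.   read 1 → write ., move ←, go to q3
q3 | 11.[.].01.   read . → write 1, move →, go to q1
q1 | 11.1[.]01.   read . → write ., move →, go to q4
q4 | 11.1.[0]1.   read 0 → write ., move →, go to q1
q1 | 11.1..[1].   read 1 → write ., move ←, go to q3
q3 | 11.1.[.]..   read . → write 1, move →, go to q1
q1 | 11.1.1[.].   read . → write ., move →, go to q4
q4 | 11.1.1.[.]   read . → write 0, move ←, go to q0
q0 | 11.1.1[.]0
M halts after 14 transitions.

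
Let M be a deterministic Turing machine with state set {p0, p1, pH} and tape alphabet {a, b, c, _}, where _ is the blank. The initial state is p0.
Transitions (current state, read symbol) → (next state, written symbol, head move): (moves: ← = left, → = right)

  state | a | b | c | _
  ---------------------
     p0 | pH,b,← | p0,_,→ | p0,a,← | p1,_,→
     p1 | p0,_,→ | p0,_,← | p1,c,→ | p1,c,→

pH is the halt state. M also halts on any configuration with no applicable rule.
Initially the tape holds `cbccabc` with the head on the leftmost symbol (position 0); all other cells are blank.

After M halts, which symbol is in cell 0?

p0 | _[c]bccabc   read c → write a, move ←, go to p0
p0 | [_]abccabc   read _ → write _, move →, go to p1
p1 | _[a]bccabc   read a → write _, move →, go to p0
p0 | __[b]ccabc   read b → write _, move →, go to p0
p0 | ___[c]cabc   read c → write a, move ←, go to p0
p0 | __[_]acabc   read _ → write _, move →, go to p1
p1 | ___[a]cabc   read a → write _, move →, go to p0
p0 | ____[c]abc   read c → write a, move ←, go to p0
p0 | ___[_]aabc   read _ → write _, move →, go to p1
p1 | ____[a]abc   read a → write _, move →, go to p0
p0 | _____[a]bc   read a → write b, move ←, go to pH
pH | ____[_]bbc
Cell 0 holds _ when M halts.

_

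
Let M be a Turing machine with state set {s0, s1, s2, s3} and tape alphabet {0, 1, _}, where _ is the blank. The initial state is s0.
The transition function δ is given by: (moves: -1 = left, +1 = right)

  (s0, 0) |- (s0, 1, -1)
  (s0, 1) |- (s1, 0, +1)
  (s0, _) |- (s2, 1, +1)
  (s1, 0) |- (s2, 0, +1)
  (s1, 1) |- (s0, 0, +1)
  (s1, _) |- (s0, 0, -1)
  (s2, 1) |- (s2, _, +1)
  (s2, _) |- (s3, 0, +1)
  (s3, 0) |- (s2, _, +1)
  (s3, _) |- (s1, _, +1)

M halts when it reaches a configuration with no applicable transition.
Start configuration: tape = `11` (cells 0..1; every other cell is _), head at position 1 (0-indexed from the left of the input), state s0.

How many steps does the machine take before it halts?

state=s0 head=1 tape=_1[1]____   (s0,1)→(s1,0,+1)
state=s1 head=2 tape=_10[_]___   (s1,_)→(s0,0,-1)
state=s0 head=1 tape=_1[0]0___   (s0,0)→(s0,1,-1)
state=s0 head=0 tape=_[1]10___   (s0,1)→(s1,0,+1)
state=s1 head=1 tape=_0[1]0___   (s1,1)→(s0,0,+1)
state=s0 head=2 tape=_00[0]___   (s0,0)→(s0,1,-1)
state=s0 head=1 tape=_0[0]1___   (s0,0)→(s0,1,-1)
state=s0 head=0 tape=_[0]11___   (s0,0)→(s0,1,-1)
state=s0 head=-1 tape=[_]111___   (s0,_)→(s2,1,+1)
state=s2 head=0 tape=1[1]11___   (s2,1)→(s2,_,+1)
state=s2 head=1 tape=1_[1]1___   (s2,1)→(s2,_,+1)
state=s2 head=2 tape=1__[1]___   (s2,1)→(s2,_,+1)
state=s2 head=3 tape=1___[_]__   (s2,_)→(s3,0,+1)
state=s3 head=4 tape=1___0[_]_   (s3,_)→(s1,_,+1)
state=s1 head=5 tape=1___0_[_]   (s1,_)→(s0,0,-1)
state=s0 head=4 tape=1___0[_]0   (s0,_)→(s2,1,+1)
state=s2 head=5 tape=1___01[0]
M halts after 16 transitions.

16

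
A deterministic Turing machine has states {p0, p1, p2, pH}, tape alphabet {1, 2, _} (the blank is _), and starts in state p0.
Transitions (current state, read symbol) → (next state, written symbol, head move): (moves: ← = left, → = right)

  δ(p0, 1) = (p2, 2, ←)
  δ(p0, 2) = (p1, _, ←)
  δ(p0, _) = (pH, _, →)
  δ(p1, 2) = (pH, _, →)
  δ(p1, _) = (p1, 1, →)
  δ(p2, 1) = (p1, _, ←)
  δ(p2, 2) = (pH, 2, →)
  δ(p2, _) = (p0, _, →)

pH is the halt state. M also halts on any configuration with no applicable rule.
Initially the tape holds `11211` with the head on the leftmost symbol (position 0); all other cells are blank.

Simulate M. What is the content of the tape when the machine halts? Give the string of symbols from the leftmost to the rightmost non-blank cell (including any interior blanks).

state=p0 head=0 tape=_[1]1211   (p0,1)→(p2,2,←)
state=p2 head=-1 tape=[_]21211   (p2,_)→(p0,_,→)
state=p0 head=0 tape=_[2]1211   (p0,2)→(p1,_,←)
state=p1 head=-1 tape=[_]_1211   (p1,_)→(p1,1,→)
state=p1 head=0 tape=1[_]1211   (p1,_)→(p1,1,→)
state=p1 head=1 tape=11[1]211
The non-blank tape span at halt is 111211.

111211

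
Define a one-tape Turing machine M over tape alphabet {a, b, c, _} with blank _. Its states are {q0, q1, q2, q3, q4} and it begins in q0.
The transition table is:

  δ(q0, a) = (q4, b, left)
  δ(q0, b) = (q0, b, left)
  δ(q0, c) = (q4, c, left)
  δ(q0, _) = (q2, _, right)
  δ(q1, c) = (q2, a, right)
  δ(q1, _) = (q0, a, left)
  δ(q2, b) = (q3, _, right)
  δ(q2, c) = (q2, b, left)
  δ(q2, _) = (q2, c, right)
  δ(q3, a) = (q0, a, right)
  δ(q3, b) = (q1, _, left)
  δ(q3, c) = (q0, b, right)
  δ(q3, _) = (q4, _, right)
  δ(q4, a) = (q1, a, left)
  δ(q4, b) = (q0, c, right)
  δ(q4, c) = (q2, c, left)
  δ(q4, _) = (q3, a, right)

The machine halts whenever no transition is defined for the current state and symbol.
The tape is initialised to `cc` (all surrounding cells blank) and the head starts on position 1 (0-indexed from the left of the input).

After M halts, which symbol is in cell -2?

q0 | _____c[c]   read c → write c, move left, go to q4
q4 | _____[c]c   read c → write c, move left, go to q2
q2 | ____[_]cc   read _ → write c, move right, go to q2
q2 | ____c[c]c   read c → write b, move left, go to q2
q2 | ____[c]bc   read c → write b, move left, go to q2
q2 | ___[_]bbc   read _ → write c, move right, go to q2
q2 | ___c[b]bc   read b → write _, move right, go to q3
q3 | ___c_[b]c   read b → write _, move left, go to q1
q1 | ___c[_]_c   read _ → write a, move left, go to q0
q0 | ___[c]a_c   read c → write c, move left, go to q4
q4 | __[_]ca_c   read _ → write a, move right, go to q3
q3 | __a[c]a_c   read c → write b, move right, go to q0
q0 | __ab[a]_c   read a → write b, move left, go to q4
q4 | __a[b]b_c   read b → write c, move right, go to q0
q0 | __ac[b]_c   read b → write b, move left, go to q0
q0 | __a[c]b_c   read c → write c, move left, go to q4
q4 | __[a]cb_c   read a → write a, move left, go to q1
q1 | _[_]acb_c   read _ → write a, move left, go to q0
q0 | [_]aacb_c   read _ → write _, move right, go to q2
q2 | _[a]acb_c
Cell -2 holds c when M halts.

c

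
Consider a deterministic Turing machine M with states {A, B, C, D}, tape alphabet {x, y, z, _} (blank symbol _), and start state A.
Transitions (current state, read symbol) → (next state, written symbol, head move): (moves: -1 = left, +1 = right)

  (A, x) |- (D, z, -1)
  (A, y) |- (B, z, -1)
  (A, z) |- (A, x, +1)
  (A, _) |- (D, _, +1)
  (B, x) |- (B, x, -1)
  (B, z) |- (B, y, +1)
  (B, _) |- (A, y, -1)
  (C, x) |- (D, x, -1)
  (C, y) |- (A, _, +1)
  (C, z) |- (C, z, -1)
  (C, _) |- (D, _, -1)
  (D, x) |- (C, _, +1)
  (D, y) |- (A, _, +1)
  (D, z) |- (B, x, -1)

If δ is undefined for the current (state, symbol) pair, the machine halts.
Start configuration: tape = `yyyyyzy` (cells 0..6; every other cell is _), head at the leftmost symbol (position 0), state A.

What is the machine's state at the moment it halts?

D

A | __[y]yyyyzy   read y → write z, move -1, go to B
B | _[_]zyyyyzy   read _ → write y, move -1, go to A
A | [_]yzyyyyzy   read _ → write _, move +1, go to D
D | _[y]zyyyyzy   read y → write _, move +1, go to A
A | __[z]yyyyzy   read z → write x, move +1, go to A
A | __x[y]yyyzy   read y → write z, move -1, go to B
B | __[x]zyyyzy   read x → write x, move -1, go to B
B | _[_]xzyyyzy   read _ → write y, move -1, go to A
A | [_]yxzyyyzy   read _ → write _, move +1, go to D
D | _[y]xzyyyzy   read y → write _, move +1, go to A
A | __[x]zyyyzy   read x → write z, move -1, go to D
D | _[_]zzyyyzy
No transition is defined for (D, _); M halts in state D.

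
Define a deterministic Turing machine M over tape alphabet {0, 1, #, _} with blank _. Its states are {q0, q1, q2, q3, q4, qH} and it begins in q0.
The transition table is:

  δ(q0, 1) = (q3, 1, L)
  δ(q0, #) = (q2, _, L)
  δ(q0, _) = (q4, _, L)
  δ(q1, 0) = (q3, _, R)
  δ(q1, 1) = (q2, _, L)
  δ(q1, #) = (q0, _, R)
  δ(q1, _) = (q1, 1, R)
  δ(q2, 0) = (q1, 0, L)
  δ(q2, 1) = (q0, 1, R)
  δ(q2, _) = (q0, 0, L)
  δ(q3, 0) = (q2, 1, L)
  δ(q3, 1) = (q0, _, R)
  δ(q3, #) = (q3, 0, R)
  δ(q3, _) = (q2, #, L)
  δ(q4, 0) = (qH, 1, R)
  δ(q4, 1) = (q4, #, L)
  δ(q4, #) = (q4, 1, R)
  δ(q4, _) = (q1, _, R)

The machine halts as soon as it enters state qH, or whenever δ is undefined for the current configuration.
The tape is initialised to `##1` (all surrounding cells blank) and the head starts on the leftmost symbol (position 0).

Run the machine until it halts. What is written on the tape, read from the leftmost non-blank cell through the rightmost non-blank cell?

state=q0 head=0 tape=______[#]#1   (q0,#)→(q2,_,L)
state=q2 head=-1 tape=_____[_]_#1   (q2,_)→(q0,0,L)
state=q0 head=-2 tape=____[_]0_#1   (q0,_)→(q4,_,L)
state=q4 head=-3 tape=___[_]_0_#1   (q4,_)→(q1,_,R)
state=q1 head=-2 tape=____[_]0_#1   (q1,_)→(q1,1,R)
state=q1 head=-1 tape=____1[0]_#1   (q1,0)→(q3,_,R)
state=q3 head=0 tape=____1_[_]#1   (q3,_)→(q2,#,L)
state=q2 head=-1 tape=____1[_]##1   (q2,_)→(q0,0,L)
state=q0 head=-2 tape=____[1]0##1   (q0,1)→(q3,1,L)
state=q3 head=-3 tape=___[_]10##1   (q3,_)→(q2,#,L)
state=q2 head=-4 tape=__[_]#10##1   (q2,_)→(q0,0,L)
state=q0 head=-5 tape=_[_]0#10##1   (q0,_)→(q4,_,L)
state=q4 head=-6 tape=[_]_0#10##1   (q4,_)→(q1,_,R)
state=q1 head=-5 tape=_[_]0#10##1   (q1,_)→(q1,1,R)
state=q1 head=-4 tape=_1[0]#10##1   (q1,0)→(q3,_,R)
state=q3 head=-3 tape=_1_[#]10##1   (q3,#)→(q3,0,R)
state=q3 head=-2 tape=_1_0[1]0##1   (q3,1)→(q0,_,R)
state=q0 head=-1 tape=_1_0_[0]##1
The non-blank tape span at halt is 1_0_0##1.

1_0_0##1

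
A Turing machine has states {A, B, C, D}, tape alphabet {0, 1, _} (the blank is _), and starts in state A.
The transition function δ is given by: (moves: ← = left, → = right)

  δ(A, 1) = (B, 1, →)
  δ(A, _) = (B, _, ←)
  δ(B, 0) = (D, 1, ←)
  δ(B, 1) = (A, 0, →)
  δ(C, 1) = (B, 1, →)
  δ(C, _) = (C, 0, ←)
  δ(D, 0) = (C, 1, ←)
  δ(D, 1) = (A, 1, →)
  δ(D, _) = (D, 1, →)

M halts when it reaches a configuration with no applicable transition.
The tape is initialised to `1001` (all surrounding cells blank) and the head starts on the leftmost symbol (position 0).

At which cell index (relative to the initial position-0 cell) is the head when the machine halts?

4

state=A head=0 tape=[1]001_   (A,1)→(B,1,→)
state=B head=1 tape=1[0]01_   (B,0)→(D,1,←)
state=D head=0 tape=[1]101_   (D,1)→(A,1,→)
state=A head=1 tape=1[1]01_   (A,1)→(B,1,→)
state=B head=2 tape=11[0]1_   (B,0)→(D,1,←)
state=D head=1 tape=1[1]11_   (D,1)→(A,1,→)
state=A head=2 tape=11[1]1_   (A,1)→(B,1,→)
state=B head=3 tape=111[1]_   (B,1)→(A,0,→)
state=A head=4 tape=1110[_]   (A,_)→(B,_,←)
state=B head=3 tape=111[0]_   (B,0)→(D,1,←)
state=D head=2 tape=11[1]1_   (D,1)→(A,1,→)
state=A head=3 tape=111[1]_   (A,1)→(B,1,→)
state=B head=4 tape=1111[_]
At halt the head is at cell 4.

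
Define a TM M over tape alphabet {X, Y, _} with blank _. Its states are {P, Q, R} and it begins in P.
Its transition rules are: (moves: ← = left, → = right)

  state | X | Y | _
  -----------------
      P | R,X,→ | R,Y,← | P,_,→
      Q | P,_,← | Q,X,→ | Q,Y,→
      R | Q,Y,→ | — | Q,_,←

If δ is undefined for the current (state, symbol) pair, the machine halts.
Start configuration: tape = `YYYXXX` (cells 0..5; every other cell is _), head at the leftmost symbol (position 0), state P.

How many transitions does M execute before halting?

18

state=P head=0 tape=__[Y]YYXXX   (P,Y)→(R,Y,←)
state=R head=-1 tape=_[_]YYYXXX   (R,_)→(Q,_,←)
state=Q head=-2 tape=[_]_YYYXXX   (Q,_)→(Q,Y,→)
state=Q head=-1 tape=Y[_]YYYXXX   (Q,_)→(Q,Y,→)
state=Q head=0 tape=YY[Y]YYXXX   (Q,Y)→(Q,X,→)
state=Q head=1 tape=YYX[Y]YXXX   (Q,Y)→(Q,X,→)
state=Q head=2 tape=YYXX[Y]XXX   (Q,Y)→(Q,X,→)
state=Q head=3 tape=YYXXX[X]XX   (Q,X)→(P,_,←)
state=P head=2 tape=YYXX[X]_XX   (P,X)→(R,X,→)
state=R head=3 tape=YYXXX[_]XX   (R,_)→(Q,_,←)
state=Q head=2 tape=YYXX[X]_XX   (Q,X)→(P,_,←)
state=P head=1 tape=YYX[X]__XX   (P,X)→(R,X,→)
state=R head=2 tape=YYXX[_]_XX   (R,_)→(Q,_,←)
state=Q head=1 tape=YYX[X]__XX   (Q,X)→(P,_,←)
state=P head=0 tape=YY[X]___XX   (P,X)→(R,X,→)
state=R head=1 tape=YYX[_]__XX   (R,_)→(Q,_,←)
state=Q head=0 tape=YY[X]___XX   (Q,X)→(P,_,←)
state=P head=-1 tape=Y[Y]____XX   (P,Y)→(R,Y,←)
state=R head=-2 tape=[Y]Y____XX
M halts after 18 transitions.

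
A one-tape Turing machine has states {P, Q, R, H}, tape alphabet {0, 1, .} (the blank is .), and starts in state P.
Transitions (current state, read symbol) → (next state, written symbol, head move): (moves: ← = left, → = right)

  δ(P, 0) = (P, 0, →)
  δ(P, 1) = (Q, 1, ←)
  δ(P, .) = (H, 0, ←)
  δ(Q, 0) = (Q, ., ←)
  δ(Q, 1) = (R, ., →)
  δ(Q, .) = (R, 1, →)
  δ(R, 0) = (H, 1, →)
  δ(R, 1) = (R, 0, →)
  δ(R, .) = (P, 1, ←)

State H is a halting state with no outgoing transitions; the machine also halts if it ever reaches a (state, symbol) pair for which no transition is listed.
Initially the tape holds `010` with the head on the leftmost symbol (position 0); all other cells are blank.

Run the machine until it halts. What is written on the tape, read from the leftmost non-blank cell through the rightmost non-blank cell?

10001

P | ..[0]10.   read 0 → write 0, move →, go to P
P | ..0[1]0.   read 1 → write 1, move ←, go to Q
Q | ..[0]10.   read 0 → write ., move ←, go to Q
Q | .[.].10.   read . → write 1, move →, go to R
R | .1[.]10.   read . → write 1, move ←, go to P
P | .[1]110.   read 1 → write 1, move ←, go to Q
Q | [.]1110.   read . → write 1, move →, go to R
R | 1[1]110.   read 1 → write 0, move →, go to R
R | 10[1]10.   read 1 → write 0, move →, go to R
R | 100[1]0.   read 1 → write 0, move →, go to R
R | 1000[0].   read 0 → write 1, move →, go to H
H | 10001[.]
The non-blank tape span at halt is 10001.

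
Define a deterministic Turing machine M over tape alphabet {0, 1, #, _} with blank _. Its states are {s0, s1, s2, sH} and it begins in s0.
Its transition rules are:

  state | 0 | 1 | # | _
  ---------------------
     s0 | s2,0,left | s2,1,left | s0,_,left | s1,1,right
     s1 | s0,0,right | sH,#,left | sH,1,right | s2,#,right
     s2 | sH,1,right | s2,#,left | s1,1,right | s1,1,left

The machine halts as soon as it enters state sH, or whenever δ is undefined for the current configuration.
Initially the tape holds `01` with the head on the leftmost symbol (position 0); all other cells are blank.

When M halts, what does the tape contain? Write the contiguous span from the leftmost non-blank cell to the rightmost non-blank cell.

1101

s0 | __[0]1   read 0 → write 0, move left, go to s2
s2 | _[_]01   read _ → write 1, move left, go to s1
s1 | [_]101   read _ → write #, move right, go to s2
s2 | #[1]01   read 1 → write #, move left, go to s2
s2 | [#]#01   read # → write 1, move right, go to s1
s1 | 1[#]01   read # → write 1, move right, go to sH
sH | 11[0]1
The non-blank tape span at halt is 1101.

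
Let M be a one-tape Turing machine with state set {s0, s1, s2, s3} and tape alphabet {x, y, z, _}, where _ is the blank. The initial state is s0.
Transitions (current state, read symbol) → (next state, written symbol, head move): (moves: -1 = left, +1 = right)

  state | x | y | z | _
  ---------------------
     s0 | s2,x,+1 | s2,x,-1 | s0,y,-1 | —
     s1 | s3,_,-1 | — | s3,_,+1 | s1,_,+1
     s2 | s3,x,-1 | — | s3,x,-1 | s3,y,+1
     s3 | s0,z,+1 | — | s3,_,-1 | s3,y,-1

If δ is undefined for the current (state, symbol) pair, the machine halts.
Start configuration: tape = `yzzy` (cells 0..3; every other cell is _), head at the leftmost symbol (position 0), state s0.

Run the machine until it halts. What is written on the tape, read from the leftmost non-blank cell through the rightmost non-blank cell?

s0 | __[y]zzy   read y → write x, move -1, go to s2
s2 | _[_]xzzy   read _ → write y, move +1, go to s3
s3 | _y[x]zzy   read x → write z, move +1, go to s0
s0 | _yz[z]zy   read z → write y, move -1, go to s0
s0 | _y[z]yzy   read z → write y, move -1, go to s0
s0 | _[y]yyzy   read y → write x, move -1, go to s2
s2 | [_]xyyzy   read _ → write y, move +1, go to s3
s3 | y[x]yyzy   read x → write z, move +1, go to s0
s0 | yz[y]yzy   read y → write x, move -1, go to s2
s2 | y[z]xyzy   read z → write x, move -1, go to s3
s3 | [y]xxyzy
The non-blank tape span at halt is yxxyzy.

yxxyzy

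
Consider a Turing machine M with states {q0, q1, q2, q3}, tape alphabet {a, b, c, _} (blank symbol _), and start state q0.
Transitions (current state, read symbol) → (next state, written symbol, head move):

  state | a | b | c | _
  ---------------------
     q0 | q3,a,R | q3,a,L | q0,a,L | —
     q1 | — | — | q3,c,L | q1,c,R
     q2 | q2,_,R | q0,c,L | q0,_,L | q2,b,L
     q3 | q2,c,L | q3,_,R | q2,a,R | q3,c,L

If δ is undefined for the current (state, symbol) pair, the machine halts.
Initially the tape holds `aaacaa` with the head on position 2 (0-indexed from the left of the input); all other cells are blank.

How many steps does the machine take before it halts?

9

state=q0 head=2 tape=aa[a]caa_   (q0,a)→(q3,a,R)
state=q3 head=3 tape=aaa[c]aa_   (q3,c)→(q2,a,R)
state=q2 head=4 tape=aaaa[a]a_   (q2,a)→(q2,_,R)
state=q2 head=5 tape=aaaa_[a]_   (q2,a)→(q2,_,R)
state=q2 head=6 tape=aaaa__[_]   (q2,_)→(q2,b,L)
state=q2 head=5 tape=aaaa_[_]b   (q2,_)→(q2,b,L)
state=q2 head=4 tape=aaaa[_]bb   (q2,_)→(q2,b,L)
state=q2 head=3 tape=aaa[a]bbb   (q2,a)→(q2,_,R)
state=q2 head=4 tape=aaa_[b]bb   (q2,b)→(q0,c,L)
state=q0 head=3 tape=aaa[_]cbb
M halts after 9 transitions.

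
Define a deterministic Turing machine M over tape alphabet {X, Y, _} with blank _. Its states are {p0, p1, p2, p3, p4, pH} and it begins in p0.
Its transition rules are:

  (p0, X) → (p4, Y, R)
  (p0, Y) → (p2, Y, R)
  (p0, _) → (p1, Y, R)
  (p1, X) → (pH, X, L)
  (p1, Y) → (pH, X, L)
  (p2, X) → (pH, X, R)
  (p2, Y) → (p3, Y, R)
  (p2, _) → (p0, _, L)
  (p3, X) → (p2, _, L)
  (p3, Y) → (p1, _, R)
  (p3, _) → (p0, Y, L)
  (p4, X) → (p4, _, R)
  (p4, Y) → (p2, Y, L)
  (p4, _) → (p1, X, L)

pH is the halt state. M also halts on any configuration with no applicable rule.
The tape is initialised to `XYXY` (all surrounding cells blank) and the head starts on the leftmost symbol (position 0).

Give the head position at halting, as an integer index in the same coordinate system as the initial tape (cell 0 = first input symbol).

1

p0 | [X]YXY   read X → write Y, move R, go to p4
p4 | Y[Y]XY   read Y → write Y, move L, go to p2
p2 | [Y]YXY   read Y → write Y, move R, go to p3
p3 | Y[Y]XY   read Y → write _, move R, go to p1
p1 | Y_[X]Y   read X → write X, move L, go to pH
pH | Y[_]XY
At halt the head is at cell 1.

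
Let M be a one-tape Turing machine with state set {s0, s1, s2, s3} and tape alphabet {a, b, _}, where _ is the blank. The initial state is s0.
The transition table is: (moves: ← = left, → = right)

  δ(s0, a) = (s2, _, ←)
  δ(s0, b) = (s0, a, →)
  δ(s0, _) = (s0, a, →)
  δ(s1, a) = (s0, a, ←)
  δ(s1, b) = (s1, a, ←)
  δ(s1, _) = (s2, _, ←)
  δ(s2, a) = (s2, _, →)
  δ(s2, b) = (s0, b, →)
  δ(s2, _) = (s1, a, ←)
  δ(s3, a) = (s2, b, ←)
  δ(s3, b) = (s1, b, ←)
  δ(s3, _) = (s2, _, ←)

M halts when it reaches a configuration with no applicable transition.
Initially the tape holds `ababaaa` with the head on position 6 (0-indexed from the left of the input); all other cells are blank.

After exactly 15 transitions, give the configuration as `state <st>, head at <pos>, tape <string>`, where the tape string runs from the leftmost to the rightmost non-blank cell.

state=s0 head=6 tape=ababaa[a]   (s0,a)→(s2,_,←)
state=s2 head=5 tape=ababa[a]_   (s2,a)→(s2,_,→)
state=s2 head=6 tape=ababa_[_]   (s2,_)→(s1,a,←)
state=s1 head=5 tape=ababa[_]a   (s1,_)→(s2,_,←)
state=s2 head=4 tape=abab[a]_a   (s2,a)→(s2,_,→)
state=s2 head=5 tape=abab_[_]a   (s2,_)→(s1,a,←)
state=s1 head=4 tape=abab[_]aa   (s1,_)→(s2,_,←)
state=s2 head=3 tape=aba[b]_aa   (s2,b)→(s0,b,→)
state=s0 head=4 tape=abab[_]aa   (s0,_)→(s0,a,→)
state=s0 head=5 tape=ababa[a]a   (s0,a)→(s2,_,←)
state=s2 head=4 tape=abab[a]_a   (s2,a)→(s2,_,→)
state=s2 head=5 tape=abab_[_]a   (s2,_)→(s1,a,←)
state=s1 head=4 tape=abab[_]aa   (s1,_)→(s2,_,←)
state=s2 head=3 tape=aba[b]_aa   (s2,b)→(s0,b,→)
state=s0 head=4 tape=abab[_]aa   (s0,_)→(s0,a,→)
state=s0 head=5 tape=ababa[a]a
After 15 steps: state s0, head at 5, tape ababaaa.

state s0, head at 5, tape ababaaa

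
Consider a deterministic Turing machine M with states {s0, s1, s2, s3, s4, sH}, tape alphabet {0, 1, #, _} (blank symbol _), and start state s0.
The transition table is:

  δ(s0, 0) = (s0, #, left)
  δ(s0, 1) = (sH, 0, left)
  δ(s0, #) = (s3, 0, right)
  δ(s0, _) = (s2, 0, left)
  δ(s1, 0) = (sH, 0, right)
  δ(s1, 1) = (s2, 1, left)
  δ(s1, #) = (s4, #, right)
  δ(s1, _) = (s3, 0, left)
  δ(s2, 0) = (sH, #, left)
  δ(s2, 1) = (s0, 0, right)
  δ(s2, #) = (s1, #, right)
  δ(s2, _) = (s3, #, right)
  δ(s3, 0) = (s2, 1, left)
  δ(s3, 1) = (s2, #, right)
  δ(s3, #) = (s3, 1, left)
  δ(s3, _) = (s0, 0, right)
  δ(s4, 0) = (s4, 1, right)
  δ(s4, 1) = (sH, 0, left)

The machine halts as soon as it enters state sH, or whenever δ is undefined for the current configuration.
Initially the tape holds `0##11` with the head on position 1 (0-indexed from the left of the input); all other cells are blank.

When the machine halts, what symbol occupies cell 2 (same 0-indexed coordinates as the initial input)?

1

state=s0 head=1 tape=_0[#]#11   (s0,#)→(s3,0,right)
state=s3 head=2 tape=_00[#]11   (s3,#)→(s3,1,left)
state=s3 head=1 tape=_0[0]111   (s3,0)→(s2,1,left)
state=s2 head=0 tape=_[0]1111   (s2,0)→(sH,#,left)
state=sH head=-1 tape=[_]#1111
Cell 2 holds 1 when M halts.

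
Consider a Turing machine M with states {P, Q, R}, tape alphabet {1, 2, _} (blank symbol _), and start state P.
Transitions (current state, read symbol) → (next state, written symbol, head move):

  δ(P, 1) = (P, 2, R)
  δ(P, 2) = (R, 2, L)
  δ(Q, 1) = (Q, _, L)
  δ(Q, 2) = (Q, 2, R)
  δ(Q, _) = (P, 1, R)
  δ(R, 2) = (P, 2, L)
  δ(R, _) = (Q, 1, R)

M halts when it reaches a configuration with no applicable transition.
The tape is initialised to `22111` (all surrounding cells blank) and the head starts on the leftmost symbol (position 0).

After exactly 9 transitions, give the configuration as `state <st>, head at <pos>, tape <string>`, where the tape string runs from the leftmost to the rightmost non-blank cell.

state=P head=0 tape=_[2]2111_   (P,2)→(R,2,L)
state=R head=-1 tape=[_]22111_   (R,_)→(Q,1,R)
state=Q head=0 tape=1[2]2111_   (Q,2)→(Q,2,R)
state=Q head=1 tape=12[2]111_   (Q,2)→(Q,2,R)
state=Q head=2 tape=122[1]11_   (Q,1)→(Q,_,L)
state=Q head=1 tape=12[2]_11_   (Q,2)→(Q,2,R)
state=Q head=2 tape=122[_]11_   (Q,_)→(P,1,R)
state=P head=3 tape=1221[1]1_   (P,1)→(P,2,R)
state=P head=4 tape=12212[1]_   (P,1)→(P,2,R)
state=P head=5 tape=122122[_]
After 9 steps: state P, head at 5, tape 122122.

state P, head at 5, tape 122122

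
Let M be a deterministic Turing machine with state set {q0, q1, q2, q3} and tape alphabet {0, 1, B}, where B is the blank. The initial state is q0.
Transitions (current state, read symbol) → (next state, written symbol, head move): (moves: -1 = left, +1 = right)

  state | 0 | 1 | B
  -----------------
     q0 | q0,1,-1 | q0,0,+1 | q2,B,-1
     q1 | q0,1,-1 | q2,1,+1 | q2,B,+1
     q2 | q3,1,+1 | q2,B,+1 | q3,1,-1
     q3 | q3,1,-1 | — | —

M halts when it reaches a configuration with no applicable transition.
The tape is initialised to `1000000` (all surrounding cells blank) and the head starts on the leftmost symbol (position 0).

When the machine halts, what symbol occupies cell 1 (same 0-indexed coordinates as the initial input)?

state=q0 head=0 tape=BBB[1]000000   (q0,1)→(q0,0,+1)
state=q0 head=1 tape=BBB0[0]00000   (q0,0)→(q0,1,-1)
state=q0 head=0 tape=BBB[0]100000   (q0,0)→(q0,1,-1)
state=q0 head=-1 tape=BB[B]1100000   (q0,B)→(q2,B,-1)
state=q2 head=-2 tape=B[B]B1100000   (q2,B)→(q3,1,-1)
state=q3 head=-3 tape=[B]1B1100000
Cell 1 holds 1 when M halts.

1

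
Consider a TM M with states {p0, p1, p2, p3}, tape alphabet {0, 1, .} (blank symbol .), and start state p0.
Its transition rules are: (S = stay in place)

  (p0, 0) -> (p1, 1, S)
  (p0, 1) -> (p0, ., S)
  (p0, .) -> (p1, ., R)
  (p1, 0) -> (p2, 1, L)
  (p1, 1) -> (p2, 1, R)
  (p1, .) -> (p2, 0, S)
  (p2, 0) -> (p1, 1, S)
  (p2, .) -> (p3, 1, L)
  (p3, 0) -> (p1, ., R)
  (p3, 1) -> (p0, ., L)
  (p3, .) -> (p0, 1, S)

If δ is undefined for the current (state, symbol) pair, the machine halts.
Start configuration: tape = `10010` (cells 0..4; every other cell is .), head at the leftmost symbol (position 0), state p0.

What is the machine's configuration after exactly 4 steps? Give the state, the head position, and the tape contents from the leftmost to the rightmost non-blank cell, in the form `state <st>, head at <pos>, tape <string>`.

state=p0 head=0 tape=.[1]0010   (p0,1)→(p0,.,S)
state=p0 head=0 tape=.[.]0010   (p0,.)→(p1,.,R)
state=p1 head=1 tape=..[0]010   (p1,0)→(p2,1,L)
state=p2 head=0 tape=.[.]1010   (p2,.)→(p3,1,L)
state=p3 head=-1 tape=[.]11010
After 4 steps: state p3, head at -1, tape 11010.

state p3, head at -1, tape 11010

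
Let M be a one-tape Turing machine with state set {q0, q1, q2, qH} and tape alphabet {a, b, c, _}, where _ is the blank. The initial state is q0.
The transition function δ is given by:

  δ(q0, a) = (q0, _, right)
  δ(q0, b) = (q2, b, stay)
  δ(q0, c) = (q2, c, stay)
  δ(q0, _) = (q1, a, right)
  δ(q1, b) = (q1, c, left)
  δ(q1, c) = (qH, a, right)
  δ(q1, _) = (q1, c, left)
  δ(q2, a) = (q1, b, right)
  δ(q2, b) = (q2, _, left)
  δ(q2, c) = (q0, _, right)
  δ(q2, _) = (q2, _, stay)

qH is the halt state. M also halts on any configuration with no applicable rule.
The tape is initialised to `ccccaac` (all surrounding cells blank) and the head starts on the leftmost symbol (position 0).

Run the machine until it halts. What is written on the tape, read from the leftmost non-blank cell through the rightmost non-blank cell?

state=q0 head=0 tape=[c]cccaac__   (q0,c)→(q2,c,stay)
state=q2 head=0 tape=[c]cccaac__   (q2,c)→(q0,_,right)
state=q0 head=1 tape=_[c]ccaac__   (q0,c)→(q2,c,stay)
state=q2 head=1 tape=_[c]ccaac__   (q2,c)→(q0,_,right)
state=q0 head=2 tape=__[c]caac__   (q0,c)→(q2,c,stay)
state=q2 head=2 tape=__[c]caac__   (q2,c)→(q0,_,right)
state=q0 head=3 tape=___[c]aac__   (q0,c)→(q2,c,stay)
state=q2 head=3 tape=___[c]aac__   (q2,c)→(q0,_,right)
state=q0 head=4 tape=____[a]ac__   (q0,a)→(q0,_,right)
state=q0 head=5 tape=_____[a]c__   (q0,a)→(q0,_,right)
state=q0 head=6 tape=______[c]__   (q0,c)→(q2,c,stay)
state=q2 head=6 tape=______[c]__   (q2,c)→(q0,_,right)
state=q0 head=7 tape=_______[_]_   (q0,_)→(q1,a,right)
state=q1 head=8 tape=_______a[_]   (q1,_)→(q1,c,left)
state=q1 head=7 tape=_______[a]c
The non-blank tape span at halt is ac.

ac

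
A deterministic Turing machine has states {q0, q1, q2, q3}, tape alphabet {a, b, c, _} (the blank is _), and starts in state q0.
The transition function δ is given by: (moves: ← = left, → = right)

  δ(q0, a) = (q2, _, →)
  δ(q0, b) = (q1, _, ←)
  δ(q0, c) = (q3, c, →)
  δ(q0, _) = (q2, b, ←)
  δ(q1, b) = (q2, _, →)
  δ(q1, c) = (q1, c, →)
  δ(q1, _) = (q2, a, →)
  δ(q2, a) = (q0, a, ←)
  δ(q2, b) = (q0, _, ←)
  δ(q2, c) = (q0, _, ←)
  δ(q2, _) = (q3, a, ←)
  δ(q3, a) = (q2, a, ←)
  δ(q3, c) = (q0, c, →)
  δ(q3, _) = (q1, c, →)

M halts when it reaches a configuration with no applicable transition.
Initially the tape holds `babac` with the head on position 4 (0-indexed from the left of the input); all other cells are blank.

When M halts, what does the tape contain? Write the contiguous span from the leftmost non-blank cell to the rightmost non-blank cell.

babaccaa

q0 | baba[c]___   read c → write c, move →, go to q3
q3 | babac[_]__   read _ → write c, move →, go to q1
q1 | babacc[_]_   read _ → write a, move →, go to q2
q2 | babacca[_]   read _ → write a, move ←, go to q3
q3 | babacc[a]a   read a → write a, move ←, go to q2
q2 | babac[c]aa   read c → write _, move ←, go to q0
q0 | baba[c]_aa   read c → write c, move →, go to q3
q3 | babac[_]aa   read _ → write c, move →, go to q1
q1 | babacc[a]a
The non-blank tape span at halt is babaccaa.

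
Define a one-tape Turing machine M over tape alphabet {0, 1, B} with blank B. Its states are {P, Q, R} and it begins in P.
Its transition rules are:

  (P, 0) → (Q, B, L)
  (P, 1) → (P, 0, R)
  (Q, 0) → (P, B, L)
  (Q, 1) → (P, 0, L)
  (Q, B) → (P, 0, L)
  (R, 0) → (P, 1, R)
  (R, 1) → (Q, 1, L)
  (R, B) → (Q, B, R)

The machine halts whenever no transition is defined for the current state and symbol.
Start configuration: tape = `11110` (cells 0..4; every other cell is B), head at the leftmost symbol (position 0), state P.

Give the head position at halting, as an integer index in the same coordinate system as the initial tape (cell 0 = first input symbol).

-2

P | BB[1]1110   read 1 → write 0, move R, go to P
P | BB0[1]110   read 1 → write 0, move R, go to P
P | BB00[1]10   read 1 → write 0, move R, go to P
P | BB000[1]0   read 1 → write 0, move R, go to P
P | BB0000[0]   read 0 → write B, move L, go to Q
Q | BB000[0]B   read 0 → write B, move L, go to P
P | BB00[0]BB   read 0 → write B, move L, go to Q
Q | BB0[0]BBB   read 0 → write B, move L, go to P
P | BB[0]BBBB   read 0 → write B, move L, go to Q
Q | B[B]BBBBB   read B → write 0, move L, go to P
P | [B]0BBBBB
At halt the head is at cell -2.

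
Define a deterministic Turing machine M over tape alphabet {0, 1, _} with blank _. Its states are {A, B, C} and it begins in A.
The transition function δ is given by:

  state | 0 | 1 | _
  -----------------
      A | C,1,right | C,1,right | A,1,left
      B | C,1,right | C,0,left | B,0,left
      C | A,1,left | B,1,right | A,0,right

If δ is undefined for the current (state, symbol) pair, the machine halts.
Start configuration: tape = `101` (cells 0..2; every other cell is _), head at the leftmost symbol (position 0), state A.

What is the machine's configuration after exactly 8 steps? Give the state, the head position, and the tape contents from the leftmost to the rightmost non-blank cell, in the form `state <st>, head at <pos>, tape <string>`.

state A, head at 4, tape 1110

A | [1]01__   read 1 → write 1, move right, go to C
C | 1[0]1__   read 0 → write 1, move left, go to A
A | [1]11__   read 1 → write 1, move right, go to C
C | 1[1]1__   read 1 → write 1, move right, go to B
B | 11[1]__   read 1 → write 0, move left, go to C
C | 1[1]0__   read 1 → write 1, move right, go to B
B | 11[0]__   read 0 → write 1, move right, go to C
C | 111[_]_   read _ → write 0, move right, go to A
A | 1110[_]
After 8 steps: state A, head at 4, tape 1110.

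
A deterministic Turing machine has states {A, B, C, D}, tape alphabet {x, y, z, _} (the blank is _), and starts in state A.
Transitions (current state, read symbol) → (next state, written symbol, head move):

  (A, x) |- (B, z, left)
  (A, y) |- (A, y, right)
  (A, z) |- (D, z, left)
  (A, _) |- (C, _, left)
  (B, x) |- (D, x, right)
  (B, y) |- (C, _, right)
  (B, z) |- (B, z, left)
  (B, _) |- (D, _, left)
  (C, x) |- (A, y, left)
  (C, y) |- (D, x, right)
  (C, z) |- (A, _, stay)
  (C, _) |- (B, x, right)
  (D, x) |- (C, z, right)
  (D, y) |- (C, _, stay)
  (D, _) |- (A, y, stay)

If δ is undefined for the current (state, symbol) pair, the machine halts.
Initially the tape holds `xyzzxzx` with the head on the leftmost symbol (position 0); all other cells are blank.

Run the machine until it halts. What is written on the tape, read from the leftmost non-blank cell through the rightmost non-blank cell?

xxzyzzxzx

A | __[x]yzzxzx   read x → write z, move left, go to B
B | _[_]zyzzxzx   read _ → write _, move left, go to D
D | [_]_zyzzxzx   read _ → write y, move stay, go to A
A | [y]_zyzzxzx   read y → write y, move right, go to A
A | y[_]zyzzxzx   read _ → write _, move left, go to C
C | [y]_zyzzxzx   read y → write x, move right, go to D
D | x[_]zyzzxzx   read _ → write y, move stay, go to A
A | x[y]zyzzxzx   read y → write y, move right, go to A
A | xy[z]yzzxzx   read z → write z, move left, go to D
D | x[y]zyzzxzx   read y → write _, move stay, go to C
C | x[_]zyzzxzx   read _ → write x, move right, go to B
B | xx[z]yzzxzx   read z → write z, move left, go to B
B | x[x]zyzzxzx   read x → write x, move right, go to D
D | xx[z]yzzxzx
The non-blank tape span at halt is xxzyzzxzx.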